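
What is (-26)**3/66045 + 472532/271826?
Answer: 13215381082/8976374085 ≈ 1.4722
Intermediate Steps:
(-26)**3/66045 + 472532/271826 = -17576*1/66045 + 472532*(1/271826) = -17576/66045 + 236266/135913 = 13215381082/8976374085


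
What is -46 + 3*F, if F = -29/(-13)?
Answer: -511/13 ≈ -39.308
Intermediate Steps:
F = 29/13 (F = -29*(-1/13) = 29/13 ≈ 2.2308)
-46 + 3*F = -46 + 3*(29/13) = -46 + 87/13 = -511/13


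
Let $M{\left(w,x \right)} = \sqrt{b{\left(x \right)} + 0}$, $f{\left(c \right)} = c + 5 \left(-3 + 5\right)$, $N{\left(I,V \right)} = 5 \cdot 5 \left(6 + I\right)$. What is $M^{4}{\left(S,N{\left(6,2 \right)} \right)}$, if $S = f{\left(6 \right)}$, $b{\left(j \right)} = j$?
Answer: $90000$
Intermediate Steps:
$N{\left(I,V \right)} = 150 + 25 I$ ($N{\left(I,V \right)} = 25 \left(6 + I\right) = 150 + 25 I$)
$f{\left(c \right)} = 10 + c$ ($f{\left(c \right)} = c + 5 \cdot 2 = c + 10 = 10 + c$)
$S = 16$ ($S = 10 + 6 = 16$)
$M{\left(w,x \right)} = \sqrt{x}$ ($M{\left(w,x \right)} = \sqrt{x + 0} = \sqrt{x}$)
$M^{4}{\left(S,N{\left(6,2 \right)} \right)} = \left(\sqrt{150 + 25 \cdot 6}\right)^{4} = \left(\sqrt{150 + 150}\right)^{4} = \left(\sqrt{300}\right)^{4} = \left(10 \sqrt{3}\right)^{4} = 90000$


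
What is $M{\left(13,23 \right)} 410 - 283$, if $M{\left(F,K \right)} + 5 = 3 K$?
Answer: $25957$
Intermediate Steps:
$M{\left(F,K \right)} = -5 + 3 K$
$M{\left(13,23 \right)} 410 - 283 = \left(-5 + 3 \cdot 23\right) 410 - 283 = \left(-5 + 69\right) 410 - 283 = 64 \cdot 410 - 283 = 26240 - 283 = 25957$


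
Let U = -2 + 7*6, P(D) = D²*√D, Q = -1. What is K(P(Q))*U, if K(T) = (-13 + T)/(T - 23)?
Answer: 1200/53 - 40*I/53 ≈ 22.642 - 0.75472*I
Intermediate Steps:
P(D) = D^(5/2)
K(T) = (-13 + T)/(-23 + T)
U = 40 (U = -2 + 42 = 40)
K(P(Q))*U = ((-13 + (-1)^(5/2))/(-23 + (-1)^(5/2)))*40 = ((-13 + I)/(-23 + I))*40 = (((-23 - I)/530)*(-13 + I))*40 = ((-23 - I)*(-13 + I)/530)*40 = 4*(-23 - I)*(-13 + I)/53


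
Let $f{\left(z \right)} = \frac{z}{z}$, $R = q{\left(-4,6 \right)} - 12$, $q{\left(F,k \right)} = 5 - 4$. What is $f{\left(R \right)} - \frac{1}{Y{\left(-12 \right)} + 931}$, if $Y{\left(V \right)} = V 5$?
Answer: $\frac{870}{871} \approx 0.99885$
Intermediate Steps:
$q{\left(F,k \right)} = 1$ ($q{\left(F,k \right)} = 5 - 4 = 1$)
$Y{\left(V \right)} = 5 V$
$R = -11$ ($R = 1 - 12 = -11$)
$f{\left(z \right)} = 1$
$f{\left(R \right)} - \frac{1}{Y{\left(-12 \right)} + 931} = 1 - \frac{1}{5 \left(-12\right) + 931} = 1 - \frac{1}{-60 + 931} = 1 - \frac{1}{871} = \frac{870}{871}$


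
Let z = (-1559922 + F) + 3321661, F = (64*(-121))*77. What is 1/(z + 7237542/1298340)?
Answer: 216390/252193148147 ≈ 8.5803e-7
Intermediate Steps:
F = -596288 (F = -7744*77 = -596288)
z = 1165451 (z = (-1559922 - 596288) + 3321661 = -2156210 + 3321661 = 1165451)
1/(z + 7237542/1298340) = 1/(1165451 + 7237542/1298340) = 1/(1165451 + 7237542*(1/1298340)) = 1/(1165451 + 1206257/216390) = 1/(252193148147/216390) = 216390/252193148147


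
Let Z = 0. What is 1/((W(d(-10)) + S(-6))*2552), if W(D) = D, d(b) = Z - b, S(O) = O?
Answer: 1/10208 ≈ 9.7962e-5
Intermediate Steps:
d(b) = -b (d(b) = 0 - b = -b)
1/((W(d(-10)) + S(-6))*2552) = 1/(-1*(-10) - 6*2552) = (1/2552)/(10 - 6) = (1/2552)/4 = (¼)*(1/2552) = 1/10208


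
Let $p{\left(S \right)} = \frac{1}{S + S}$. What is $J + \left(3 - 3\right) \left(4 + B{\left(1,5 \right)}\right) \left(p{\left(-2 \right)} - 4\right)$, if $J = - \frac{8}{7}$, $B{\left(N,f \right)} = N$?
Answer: $- \frac{8}{7} \approx -1.1429$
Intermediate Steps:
$p{\left(S \right)} = \frac{1}{2 S}$
$J = - \frac{8}{7}$ ($J = \left(-8\right) \frac{1}{7} = - \frac{8}{7} \approx -1.1429$)
$J + \left(3 - 3\right) \left(4 + B{\left(1,5 \right)}\right) \left(p{\left(-2 \right)} - 4\right) = - \frac{8}{7} + \left(3 - 3\right) \left(4 + 1\right) \left(\frac{1}{2 \left(-2\right)} - 4\right) = - \frac{8}{7} + \left(3 - 3\right) 5 \left(\frac{1}{2} \left(- \frac{1}{2}\right) - 4\right) = - \frac{8}{7} + 0 \cdot 5 \left(- \frac{1}{4} - 4\right) = - \frac{8}{7} + 0 \cdot 5 \left(- \frac{17}{4}\right) = - \frac{8}{7} + 0 \left(- \frac{85}{4}\right) = - \frac{8}{7} + 0 = - \frac{8}{7}$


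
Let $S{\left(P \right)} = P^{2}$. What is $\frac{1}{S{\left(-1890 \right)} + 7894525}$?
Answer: $\frac{1}{11466625} \approx 8.721 \cdot 10^{-8}$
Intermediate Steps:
$\frac{1}{S{\left(-1890 \right)} + 7894525} = \frac{1}{\left(-1890\right)^{2} + 7894525} = \frac{1}{3572100 + 7894525} = \frac{1}{11466625}$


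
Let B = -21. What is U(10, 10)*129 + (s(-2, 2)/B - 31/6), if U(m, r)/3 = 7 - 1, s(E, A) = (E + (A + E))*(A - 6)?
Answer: 97291/42 ≈ 2316.5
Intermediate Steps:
s(E, A) = (-6 + A)*(A + 2*E) (s(E, A) = (A + 2*E)*(-6 + A) = (-6 + A)*(A + 2*E))
U(m, r) = 18 (U(m, r) = 3*(7 - 1) = 3*6 = 18)
U(10, 10)*129 + (s(-2, 2)/B - 31/6) = 18*129 + ((2² - 12*(-2) - 6*2 + 2*2*(-2))/(-21) - 31/6) = 2322 + ((4 + 24 - 12 - 8)*(-1/21) - 31*⅙) = 2322 + (8*(-1/21) - 31/6) = 2322 + (-8/21 - 31/6) = 2322 - 233/42 = 97291/42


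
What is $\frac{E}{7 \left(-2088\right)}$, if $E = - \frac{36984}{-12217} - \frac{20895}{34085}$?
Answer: $- \frac{22340565}{135252061336} \approx -0.00016518$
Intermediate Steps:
$E = \frac{201065085}{83283289}$ ($E = \left(-36984\right) \left(- \frac{1}{12217}\right) - \frac{4179}{6817} = \frac{36984}{12217} - \frac{4179}{6817} = \frac{201065085}{83283289} \approx 2.4142$)
$\frac{E}{7 \left(-2088\right)} = \frac{201065085}{83283289 \cdot 7 \left(-2088\right)} = \frac{201065085}{83283289 \left(-14616\right)} = \frac{201065085}{83283289} \left(- \frac{1}{14616}\right) = - \frac{22340565}{135252061336}$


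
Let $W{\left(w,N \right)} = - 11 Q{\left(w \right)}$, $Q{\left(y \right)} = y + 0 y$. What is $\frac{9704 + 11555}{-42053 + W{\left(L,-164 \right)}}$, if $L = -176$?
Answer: $- \frac{3037}{5731} \approx -0.52993$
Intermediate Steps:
$Q{\left(y \right)} = y$ ($Q{\left(y \right)} = y + 0 = y$)
$W{\left(w,N \right)} = - 11 w$
$\frac{9704 + 11555}{-42053 + W{\left(L,-164 \right)}} = \frac{9704 + 11555}{-42053 - -1936} = \frac{21259}{-42053 + 1936} = \frac{21259}{-40117} = 21259 \left(- \frac{1}{40117}\right) = - \frac{3037}{5731}$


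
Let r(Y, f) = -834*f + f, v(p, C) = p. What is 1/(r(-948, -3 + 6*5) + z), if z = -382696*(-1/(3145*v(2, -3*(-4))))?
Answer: -3145/70542847 ≈ -4.4583e-5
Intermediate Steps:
r(Y, f) = -833*f
z = 191348/3145 (z = -382696/(2*(-3145)) = -382696/(-6290) = -382696*(-1/6290) = 191348/3145 ≈ 60.842)
1/(r(-948, -3 + 6*5) + z) = 1/(-833*(-3 + 6*5) + 191348/3145) = 1/(-833*(-3 + 30) + 191348/3145) = 1/(-833*27 + 191348/3145) = 1/(-22491 + 191348/3145) = 1/(-70542847/3145) = -3145/70542847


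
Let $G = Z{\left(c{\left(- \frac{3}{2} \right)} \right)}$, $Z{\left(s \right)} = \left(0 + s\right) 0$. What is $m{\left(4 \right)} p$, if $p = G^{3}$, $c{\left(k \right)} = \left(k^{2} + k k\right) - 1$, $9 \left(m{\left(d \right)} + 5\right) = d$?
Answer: $0$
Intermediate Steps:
$m{\left(d \right)} = -5 + \frac{d}{9}$
$c{\left(k \right)} = -1 + 2 k^{2}$ ($c{\left(k \right)} = \left(k^{2} + k^{2}\right) - 1 = 2 k^{2} - 1 = -1 + 2 k^{2}$)
$Z{\left(s \right)} = 0$ ($Z{\left(s \right)} = s 0 = 0$)
$G = 0$
$p = 0$ ($p = 0^{3} = 0$)
$m{\left(4 \right)} p = \left(-5 + \frac{1}{9} \cdot 4\right) 0 = \left(-5 + \frac{4}{9}\right) 0 = \left(- \frac{41}{9}\right) 0 = 0$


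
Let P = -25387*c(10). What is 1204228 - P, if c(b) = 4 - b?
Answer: 1051906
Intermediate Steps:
P = 152322 (P = -25387*(4 - 1*10) = -25387*(4 - 10) = -25387*(-6) = 152322)
1204228 - P = 1204228 - 1*152322 = 1204228 - 152322 = 1051906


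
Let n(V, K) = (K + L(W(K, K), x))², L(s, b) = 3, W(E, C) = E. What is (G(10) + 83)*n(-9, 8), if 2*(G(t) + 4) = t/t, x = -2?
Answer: 19239/2 ≈ 9619.5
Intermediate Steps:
G(t) = -7/2 (G(t) = -4 + (t/t)/2 = -4 + (½)*1 = -4 + ½ = -7/2)
n(V, K) = (3 + K)² (n(V, K) = (K + 3)² = (3 + K)²)
(G(10) + 83)*n(-9, 8) = (-7/2 + 83)*(3 + 8)² = (159/2)*11² = (159/2)*121 = 19239/2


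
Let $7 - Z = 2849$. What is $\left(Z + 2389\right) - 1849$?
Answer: $-2302$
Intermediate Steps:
$Z = -2842$ ($Z = 7 - 2849 = -2842$)
$\left(Z + 2389\right) - 1849 = \left(-2842 + 2389\right) - 1849 = -453 - 1849 = -2302$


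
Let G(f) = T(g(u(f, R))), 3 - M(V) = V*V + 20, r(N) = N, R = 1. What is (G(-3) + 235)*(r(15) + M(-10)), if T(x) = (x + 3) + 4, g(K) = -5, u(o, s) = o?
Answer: -24174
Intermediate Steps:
M(V) = -17 - V² (M(V) = 3 - (V*V + 20) = 3 - (V² + 20) = 3 - (20 + V²) = 3 + (-20 - V²) = -17 - V²)
T(x) = 7 + x (T(x) = (3 + x) + 4 = 7 + x)
G(f) = 2 (G(f) = 7 - 5 = 2)
(G(-3) + 235)*(r(15) + M(-10)) = (2 + 235)*(15 + (-17 - 1*(-10)²)) = 237*(15 + (-17 - 1*100)) = 237*(15 + (-17 - 100)) = 237*(15 - 117) = 237*(-102) = -24174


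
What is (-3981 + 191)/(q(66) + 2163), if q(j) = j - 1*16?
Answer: -3790/2213 ≈ -1.7126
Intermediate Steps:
q(j) = -16 + j (q(j) = j - 16 = -16 + j)
(-3981 + 191)/(q(66) + 2163) = (-3981 + 191)/((-16 + 66) + 2163) = -3790/(50 + 2163) = -3790/2213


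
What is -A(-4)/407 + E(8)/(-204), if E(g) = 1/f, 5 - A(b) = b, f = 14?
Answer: -26111/1162392 ≈ -0.022463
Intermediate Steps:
A(b) = 5 - b
E(g) = 1/14
-A(-4)/407 + E(8)/(-204) = -(5 - 1*(-4))/407 + (1/14)/(-204) = -(5 + 4)*(1/407) + (1/14)*(-1/204) = -1*9*(1/407) - 1/2856 = -9*1/407 - 1/2856 = -9/407 - 1/2856 = -26111/1162392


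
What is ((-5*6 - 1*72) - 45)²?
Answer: 21609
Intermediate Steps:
((-5*6 - 1*72) - 45)² = ((-30 - 72) - 45)² = (-102 - 45)² = (-147)² = 21609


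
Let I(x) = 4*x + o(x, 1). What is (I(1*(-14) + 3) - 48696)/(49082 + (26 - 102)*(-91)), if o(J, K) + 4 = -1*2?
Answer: -24373/27999 ≈ -0.87049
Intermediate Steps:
o(J, K) = -6 (o(J, K) = -4 - 1*2 = -4 - 2 = -6)
I(x) = -6 + 4*x (I(x) = 4*x - 6 = -6 + 4*x)
(I(1*(-14) + 3) - 48696)/(49082 + (26 - 102)*(-91)) = ((-6 + 4*(1*(-14) + 3)) - 48696)/(49082 + (26 - 102)*(-91)) = ((-6 + 4*(-14 + 3)) - 48696)/(49082 - 76*(-91)) = ((-6 + 4*(-11)) - 48696)/(49082 + 6916) = ((-6 - 44) - 48696)/55998 = (-50 - 48696)*(1/55998) = -48746*1/55998 = -24373/27999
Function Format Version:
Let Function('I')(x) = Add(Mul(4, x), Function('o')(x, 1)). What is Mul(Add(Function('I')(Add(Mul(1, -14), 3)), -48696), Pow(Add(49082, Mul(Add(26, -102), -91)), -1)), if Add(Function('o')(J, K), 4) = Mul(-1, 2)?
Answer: Rational(-24373, 27999) ≈ -0.87049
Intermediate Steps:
Function('o')(J, K) = -6 (Function('o')(J, K) = Add(-4, Mul(-1, 2)) = Add(-4, -2) = -6)
Function('I')(x) = Add(-6, Mul(4, x)) (Function('I')(x) = Add(Mul(4, x), -6) = Add(-6, Mul(4, x)))
Mul(Add(Function('I')(Add(Mul(1, -14), 3)), -48696), Pow(Add(49082, Mul(Add(26, -102), -91)), -1)) = Mul(Add(Add(-6, Mul(4, Add(Mul(1, -14), 3))), -48696), Pow(Add(49082, Mul(Add(26, -102), -91)), -1)) = Mul(Add(Add(-6, Mul(4, Add(-14, 3))), -48696), Pow(Add(49082, Mul(-76, -91)), -1)) = Mul(Add(Add(-6, Mul(4, -11)), -48696), Pow(Add(49082, 6916), -1)) = Mul(Add(Add(-6, -44), -48696), Pow(55998, -1)) = Mul(Add(-50, -48696), Rational(1, 55998)) = Mul(-48746, Rational(1, 55998)) = Rational(-24373, 27999)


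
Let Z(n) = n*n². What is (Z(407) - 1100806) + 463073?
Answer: 66781410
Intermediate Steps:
Z(n) = n³
(Z(407) - 1100806) + 463073 = (407³ - 1100806) + 463073 = (67419143 - 1100806) + 463073 = 66318337 + 463073 = 66781410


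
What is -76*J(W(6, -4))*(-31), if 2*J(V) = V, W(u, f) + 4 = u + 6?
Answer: 9424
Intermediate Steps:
W(u, f) = 2 + u (W(u, f) = -4 + (u + 6) = -4 + (6 + u) = 2 + u)
J(V) = V/2
-76*J(W(6, -4))*(-31) = -38*(2 + 6)*(-31) = -38*8*(-31) = -76*4*(-31) = -304*(-31) = 9424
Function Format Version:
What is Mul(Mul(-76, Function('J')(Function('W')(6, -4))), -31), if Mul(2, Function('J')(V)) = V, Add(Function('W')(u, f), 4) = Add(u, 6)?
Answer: 9424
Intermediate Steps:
Function('W')(u, f) = Add(2, u) (Function('W')(u, f) = Add(-4, Add(u, 6)) = Add(-4, Add(6, u)) = Add(2, u))
Function('J')(V) = Mul(Rational(1, 2), V)
Mul(Mul(-76, Function('J')(Function('W')(6, -4))), -31) = Mul(Mul(-76, Mul(Rational(1, 2), Add(2, 6))), -31) = Mul(Mul(-76, Mul(Rational(1, 2), 8)), -31) = Mul(Mul(-76, 4), -31) = Mul(-304, -31) = 9424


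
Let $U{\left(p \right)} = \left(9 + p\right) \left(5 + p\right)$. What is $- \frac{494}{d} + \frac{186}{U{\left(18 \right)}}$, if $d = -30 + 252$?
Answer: $- \frac{14749}{7659} \approx -1.9257$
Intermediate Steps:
$d = 222$
$U{\left(p \right)} = \left(5 + p\right) \left(9 + p\right)$
$- \frac{494}{d} + \frac{186}{U{\left(18 \right)}} = - \frac{494}{222} + \frac{186}{45 + 18^{2} + 14 \cdot 18} = \left(-494\right) \frac{1}{222} + \frac{186}{45 + 324 + 252} = - \frac{247}{111} + \frac{186}{621} = - \frac{247}{111} + 186 \cdot \frac{1}{621} = - \frac{247}{111} + \frac{62}{207} = - \frac{14749}{7659}$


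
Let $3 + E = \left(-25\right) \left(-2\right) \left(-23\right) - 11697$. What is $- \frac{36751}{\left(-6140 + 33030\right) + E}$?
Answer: $- \frac{2827}{1080} \approx -2.6176$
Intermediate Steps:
$E = -12850$ ($E = -3 - \left(11697 - \left(-25\right) \left(-2\right) \left(-23\right)\right) = -3 + \left(50 \left(-23\right) - 11697\right) = -3 - 12847 = -12850$)
$- \frac{36751}{\left(-6140 + 33030\right) + E} = - \frac{36751}{\left(-6140 + 33030\right) - 12850} = - \frac{36751}{26890 - 12850} = - \frac{36751}{14040} = \left(-36751\right) \frac{1}{14040} = - \frac{2827}{1080}$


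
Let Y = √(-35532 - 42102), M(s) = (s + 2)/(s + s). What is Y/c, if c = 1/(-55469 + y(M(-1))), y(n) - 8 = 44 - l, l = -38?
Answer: -166137*I*√8626 ≈ -1.543e+7*I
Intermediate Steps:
M(s) = (2 + s)/(2*s) (M(s) = (2 + s)/((2*s)) = (2 + s)*(1/(2*s)) = (2 + s)/(2*s))
y(n) = 90 (y(n) = 8 + (44 - 1*(-38)) = 8 + (44 + 38) = 8 + 82 = 90)
c = -1/55379 (c = 1/(-55469 + 90) = 1/(-55379) = -1/55379 ≈ -1.8057e-5)
Y = 3*I*√8626 (Y = √(-77634) = 3*I*√8626 ≈ 278.63*I)
Y/c = (3*I*√8626)/(-1/55379) = (3*I*√8626)*(-55379) = -166137*I*√8626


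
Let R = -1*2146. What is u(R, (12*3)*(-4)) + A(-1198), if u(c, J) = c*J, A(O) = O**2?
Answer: 1744228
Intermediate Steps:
R = -2146
u(c, J) = J*c
u(R, (12*3)*(-4)) + A(-1198) = ((12*3)*(-4))*(-2146) + (-1198)**2 = (36*(-4))*(-2146) + 1435204 = -144*(-2146) + 1435204 = 309024 + 1435204 = 1744228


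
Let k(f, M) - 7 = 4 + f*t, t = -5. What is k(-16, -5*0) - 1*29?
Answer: 62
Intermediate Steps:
k(f, M) = 11 - 5*f (k(f, M) = 7 + (4 + f*(-5)) = 7 + (4 - 5*f) = 11 - 5*f)
k(-16, -5*0) - 1*29 = (11 - 5*(-16)) - 1*29 = (11 + 80) - 29 = 91 - 29 = 62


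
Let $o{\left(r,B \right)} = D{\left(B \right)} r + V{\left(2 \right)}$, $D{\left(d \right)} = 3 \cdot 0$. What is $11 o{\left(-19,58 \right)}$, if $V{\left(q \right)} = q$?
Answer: $22$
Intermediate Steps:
$D{\left(d \right)} = 0$
$o{\left(r,B \right)} = 2$ ($o{\left(r,B \right)} = 0 r + 2 = 0 + 2 = 2$)
$11 o{\left(-19,58 \right)} = 11 \cdot 2 = 22$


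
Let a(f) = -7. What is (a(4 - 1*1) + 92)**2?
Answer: 7225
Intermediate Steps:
(a(4 - 1*1) + 92)**2 = (-7 + 92)**2 = 85**2 = 7225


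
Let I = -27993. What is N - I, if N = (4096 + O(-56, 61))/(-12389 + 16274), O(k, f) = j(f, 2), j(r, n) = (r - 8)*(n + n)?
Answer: 36252371/1295 ≈ 27994.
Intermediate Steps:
j(r, n) = 2*n*(-8 + r) (j(r, n) = (-8 + r)*(2*n) = 2*n*(-8 + r))
O(k, f) = -32 + 4*f (O(k, f) = 2*2*(-8 + f) = -32 + 4*f)
N = 1436/1295 (N = (4096 + (-32 + 4*61))/(-12389 + 16274) = (4096 + (-32 + 244))/3885 = (4096 + 212)*(1/3885) = 4308*(1/3885) = 1436/1295 ≈ 1.1089)
N - I = 1436/1295 - 1*(-27993) = 1436/1295 + 27993 = 36252371/1295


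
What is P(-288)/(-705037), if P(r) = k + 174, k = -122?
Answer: -52/705037 ≈ -7.3755e-5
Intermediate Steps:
P(r) = 52 (P(r) = -122 + 174 = 52)
P(-288)/(-705037) = 52/(-705037) = 52*(-1/705037) = -52/705037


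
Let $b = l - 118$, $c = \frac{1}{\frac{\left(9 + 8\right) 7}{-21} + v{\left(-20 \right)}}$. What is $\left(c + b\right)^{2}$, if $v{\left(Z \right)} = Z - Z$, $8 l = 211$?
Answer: $\frac{155875225}{18496} \approx 8427.5$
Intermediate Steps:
$l = \frac{211}{8}$ ($l = \frac{1}{8} \cdot 211 = \frac{211}{8} \approx 26.375$)
$v{\left(Z \right)} = 0$
$c = - \frac{3}{17}$ ($c = \frac{1}{\frac{\left(9 + 8\right) 7}{-21} + 0} = \frac{1}{17 \cdot 7 \left(- \frac{1}{21}\right) + 0} = \frac{1}{119 \left(- \frac{1}{21}\right) + 0} = \frac{1}{- \frac{17}{3} + 0} = \frac{1}{- \frac{17}{3}} = - \frac{3}{17} \approx -0.17647$)
$b = - \frac{733}{8}$ ($b = \frac{211}{8} - 118 = - \frac{733}{8} \approx -91.625$)
$\left(c + b\right)^{2} = \left(- \frac{3}{17} - \frac{733}{8}\right)^{2} = \left(- \frac{12485}{136}\right)^{2} = \frac{155875225}{18496}$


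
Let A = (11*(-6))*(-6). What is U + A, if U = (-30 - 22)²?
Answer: 3100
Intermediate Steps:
A = 396 (A = -66*(-6) = 396)
U = 2704 (U = (-52)² = 2704)
U + A = 2704 + 396 = 3100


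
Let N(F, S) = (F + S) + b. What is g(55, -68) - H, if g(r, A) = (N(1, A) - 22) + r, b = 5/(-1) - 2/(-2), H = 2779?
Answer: -2817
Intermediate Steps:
b = -4 (b = 5*(-1) - 2*(-½) = -5 + 1 = -4)
N(F, S) = -4 + F + S (N(F, S) = (F + S) - 4 = -4 + F + S)
g(r, A) = -25 + A + r (g(r, A) = ((-4 + 1 + A) - 22) + r = ((-3 + A) - 22) + r = (-25 + A) + r = -25 + A + r)
g(55, -68) - H = (-25 - 68 + 55) - 1*2779 = -38 - 2779 = -2817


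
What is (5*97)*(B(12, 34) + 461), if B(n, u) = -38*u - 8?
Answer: -406915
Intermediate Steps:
B(n, u) = -8 - 38*u
(5*97)*(B(12, 34) + 461) = (5*97)*((-8 - 38*34) + 461) = 485*((-8 - 1292) + 461) = 485*(-1300 + 461) = 485*(-839) = -406915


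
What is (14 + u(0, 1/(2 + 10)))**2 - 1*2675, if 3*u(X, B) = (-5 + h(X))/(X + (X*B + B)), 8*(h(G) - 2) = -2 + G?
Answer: -2674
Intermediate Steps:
h(G) = 7/4 + G/8 (h(G) = 2 + (-2 + G)/8 = 2 + (-1/4 + G/8) = 7/4 + G/8)
u(X, B) = (-13/4 + X/8)/(3*(B + X + B*X)) (u(X, B) = ((-5 + (7/4 + X/8))/(X + (X*B + B)))/3 = ((-13/4 + X/8)/(X + (B*X + B)))/3 = ((-13/4 + X/8)/(X + (B + B*X)))/3 = ((-13/4 + X/8)/(B + X + B*X))/3 = (-13/4 + X/8)/(3*(B + X + B*X)))
(14 + u(0, 1/(2 + 10)))**2 - 1*2675 = (14 + (-13/12 + (1/24)*0)/(1/(2 + 10) + 0 + 0/(2 + 10)))**2 - 1*2675 = (14 + (-13/12 + 0)/(1/12 + 0 + 0/12))**2 - 2675 = (14 - 13/12/(1/12 + 0 + (1/12)*0))**2 - 2675 = (14 - 13/12/(1/12 + 0 + 0))**2 - 2675 = (14 - 13/12/(1/12))**2 - 2675 = (14 + 12*(-13/12))**2 - 2675 = (14 - 13)**2 - 2675 = 1**2 - 2675 = 1 - 2675 = -2674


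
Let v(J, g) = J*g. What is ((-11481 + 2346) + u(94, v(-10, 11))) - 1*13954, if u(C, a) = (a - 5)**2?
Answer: -9864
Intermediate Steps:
u(C, a) = (-5 + a)**2
((-11481 + 2346) + u(94, v(-10, 11))) - 1*13954 = ((-11481 + 2346) + (-5 - 10*11)**2) - 1*13954 = (-9135 + (-5 - 110)**2) - 13954 = (-9135 + (-115)**2) - 13954 = (-9135 + 13225) - 13954 = 4090 - 13954 = -9864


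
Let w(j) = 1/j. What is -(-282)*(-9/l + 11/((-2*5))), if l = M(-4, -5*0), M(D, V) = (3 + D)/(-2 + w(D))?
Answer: -60207/10 ≈ -6020.7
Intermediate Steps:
M(D, V) = (3 + D)/(-2 + 1/D)
l = 4/9 (l = -1*(-4)*(3 - 4)/(-1 + 2*(-4)) = -1*(-4)*(-1)/(-1 - 8) = -1*(-4)*(-1)/(-9) = -1*(-4)*(-⅑)*(-1) = 4/9 ≈ 0.44444)
-(-282)*(-9/l + 11/((-2*5))) = -(-282)*(-9/4/9 + 11/((-2*5))) = -(-282)*(-9*9/4 + 11/(-10)) = -(-282)*(-81/4 + 11*(-⅒)) = -(-282)*(-81/4 - 11/10) = -(-282)*(-427)/20 = -282*427/20 = -60207/10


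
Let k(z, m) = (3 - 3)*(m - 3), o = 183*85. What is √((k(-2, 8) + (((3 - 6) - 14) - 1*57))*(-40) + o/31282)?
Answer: 5*√115881384902/31282 ≈ 54.410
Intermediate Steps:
o = 15555
k(z, m) = 0 (k(z, m) = 0*(-3 + m) = 0)
√((k(-2, 8) + (((3 - 6) - 14) - 1*57))*(-40) + o/31282) = √((0 + (((3 - 6) - 14) - 1*57))*(-40) + 15555/31282) = √((0 + ((-3 - 14) - 57))*(-40) + 15555*(1/31282)) = √((0 + (-17 - 57))*(-40) + 15555/31282) = √((0 - 74)*(-40) + 15555/31282) = √(-74*(-40) + 15555/31282) = √(2960 + 15555/31282) = √(92610275/31282) = 5*√115881384902/31282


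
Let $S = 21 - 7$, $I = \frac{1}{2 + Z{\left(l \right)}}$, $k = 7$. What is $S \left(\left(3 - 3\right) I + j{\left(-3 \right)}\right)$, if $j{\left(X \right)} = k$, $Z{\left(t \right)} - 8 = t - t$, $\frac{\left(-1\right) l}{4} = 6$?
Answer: $98$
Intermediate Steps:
$l = -24$ ($l = \left(-4\right) 6 = -24$)
$Z{\left(t \right)} = 8$ ($Z{\left(t \right)} = 8 + \left(t - t\right) = 8 + 0 = 8$)
$j{\left(X \right)} = 7$
$I = \frac{1}{10}$ ($I = \frac{1}{2 + 8} = \frac{1}{10} \approx 0.1$)
$S = 14$
$S \left(\left(3 - 3\right) I + j{\left(-3 \right)}\right) = 14 \left(\left(3 - 3\right) \frac{1}{10} + 7\right) = 14 \left(0 \cdot \frac{1}{10} + 7\right) = 14 \left(0 + 7\right) = 14 \cdot 7 = 98$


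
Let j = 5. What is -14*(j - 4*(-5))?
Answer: -350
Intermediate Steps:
-14*(j - 4*(-5)) = -14*(5 - 4*(-5)) = -14*(5 + 20) = -14*25 = -350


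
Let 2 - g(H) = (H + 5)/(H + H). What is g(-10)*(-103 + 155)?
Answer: 91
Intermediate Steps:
g(H) = 2 - (5 + H)/(2*H) (g(H) = 2 - (H + 5)/(H + H) = 2 - (5 + H)/(2*H))
g(-10)*(-103 + 155) = ((½)*(-5 + 3*(-10))/(-10))*(-103 + 155) = ((½)*(-⅒)*(-5 - 30))*52 = ((½)*(-⅒)*(-35))*52 = (7/4)*52 = 91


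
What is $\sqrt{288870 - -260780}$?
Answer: $5 \sqrt{21986} \approx 741.38$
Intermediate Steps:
$\sqrt{288870 - -260780} = \sqrt{288870 + 260780} = \sqrt{549650} = 5 \sqrt{21986}$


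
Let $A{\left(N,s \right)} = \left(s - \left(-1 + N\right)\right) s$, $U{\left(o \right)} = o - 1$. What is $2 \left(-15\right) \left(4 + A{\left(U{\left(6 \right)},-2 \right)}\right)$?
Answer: $-480$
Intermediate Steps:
$U{\left(o \right)} = -1 + o$
$A{\left(N,s \right)} = s \left(1 + s - N\right)$ ($A{\left(N,s \right)} = \left(1 + s - N\right) s = s \left(1 + s - N\right)$)
$2 \left(-15\right) \left(4 + A{\left(U{\left(6 \right)},-2 \right)}\right) = 2 \left(-15\right) \left(4 - 2 \left(1 - 2 - \left(-1 + 6\right)\right)\right) = - 30 \left(4 - 2 \left(1 - 2 - 5\right)\right) = - 30 \left(4 - -12\right) = - 30 \left(4 + 12\right) = \left(-30\right) 16 = -480$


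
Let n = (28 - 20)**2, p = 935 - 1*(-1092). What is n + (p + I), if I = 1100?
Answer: 3191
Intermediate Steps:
p = 2027 (p = 935 + 1092 = 2027)
n = 64 (n = 8**2 = 64)
n + (p + I) = 64 + (2027 + 1100) = 64 + 3127 = 3191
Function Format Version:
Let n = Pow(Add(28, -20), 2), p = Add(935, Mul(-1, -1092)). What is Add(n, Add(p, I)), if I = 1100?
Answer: 3191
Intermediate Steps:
p = 2027 (p = Add(935, 1092) = 2027)
n = 64 (n = Pow(8, 2) = 64)
Add(n, Add(p, I)) = Add(64, Add(2027, 1100)) = Add(64, 3127) = 3191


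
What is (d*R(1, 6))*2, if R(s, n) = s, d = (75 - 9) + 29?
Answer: 190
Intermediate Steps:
d = 95 (d = 66 + 29 = 95)
(d*R(1, 6))*2 = (95*1)*2 = 95*2 = 190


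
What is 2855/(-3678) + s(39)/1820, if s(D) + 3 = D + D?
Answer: -492025/669396 ≈ -0.73503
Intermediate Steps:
s(D) = -3 + 2*D (s(D) = -3 + (D + D) = -3 + 2*D)
2855/(-3678) + s(39)/1820 = 2855/(-3678) + (-3 + 2*39)/1820 = 2855*(-1/3678) + (-3 + 78)*(1/1820) = -2855/3678 + 75*(1/1820) = -2855/3678 + 15/364 = -492025/669396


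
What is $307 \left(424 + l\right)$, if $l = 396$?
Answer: $251740$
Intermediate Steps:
$307 \left(424 + l\right) = 307 \left(424 + 396\right) = 307 \cdot 820 = 251740$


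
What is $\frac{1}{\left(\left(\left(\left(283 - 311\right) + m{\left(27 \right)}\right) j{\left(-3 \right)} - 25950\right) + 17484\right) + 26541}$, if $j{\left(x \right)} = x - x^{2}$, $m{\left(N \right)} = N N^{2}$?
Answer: $- \frac{1}{217785} \approx -4.5917 \cdot 10^{-6}$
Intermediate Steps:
$m{\left(N \right)} = N^{3}$
$\frac{1}{\left(\left(\left(\left(283 - 311\right) + m{\left(27 \right)}\right) j{\left(-3 \right)} - 25950\right) + 17484\right) + 26541} = \frac{1}{\left(\left(\left(\left(283 - 311\right) + 27^{3}\right) \left(- 3 \left(1 - -3\right)\right) - 25950\right) + 17484\right) + 26541} = \frac{1}{\left(\left(\left(-28 + 19683\right) \left(- 3 \left(1 + 3\right)\right) - 25950\right) + 17484\right) + 26541} = \frac{1}{\left(\left(19655 \left(\left(-3\right) 4\right) - 25950\right) + 17484\right) + 26541} = \frac{1}{\left(\left(19655 \left(-12\right) - 25950\right) + 17484\right) + 26541} = \frac{1}{\left(\left(-235860 - 25950\right) + 17484\right) + 26541} = \frac{1}{\left(-261810 + 17484\right) + 26541} = \frac{1}{-244326 + 26541} = \frac{1}{-217785} = - \frac{1}{217785}$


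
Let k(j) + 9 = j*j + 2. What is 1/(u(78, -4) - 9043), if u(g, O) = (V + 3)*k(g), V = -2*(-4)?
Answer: 1/57804 ≈ 1.7300e-5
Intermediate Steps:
V = 8
k(j) = -7 + j**2 (k(j) = -9 + (j*j + 2) = -9 + (j**2 + 2) = -9 + (2 + j**2) = -7 + j**2)
u(g, O) = -77 + 11*g**2 (u(g, O) = (8 + 3)*(-7 + g**2) = 11*(-7 + g**2) = -77 + 11*g**2)
1/(u(78, -4) - 9043) = 1/((-77 + 11*78**2) - 9043) = 1/((-77 + 11*6084) - 9043) = 1/((-77 + 66924) - 9043) = 1/(66847 - 9043) = 1/57804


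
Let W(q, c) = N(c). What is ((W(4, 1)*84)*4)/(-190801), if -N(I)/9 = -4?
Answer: -12096/190801 ≈ -0.063396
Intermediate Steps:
N(I) = 36 (N(I) = -9*(-4) = 36)
W(q, c) = 36
((W(4, 1)*84)*4)/(-190801) = ((36*84)*4)/(-190801) = (3024*4)*(-1/190801) = 12096*(-1/190801) = -12096/190801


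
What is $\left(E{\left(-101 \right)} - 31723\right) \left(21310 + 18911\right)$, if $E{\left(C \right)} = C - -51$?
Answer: $-1277941833$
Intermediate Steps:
$E{\left(C \right)} = 51 + C$ ($E{\left(C \right)} = C + 51 = 51 + C$)
$\left(E{\left(-101 \right)} - 31723\right) \left(21310 + 18911\right) = \left(\left(51 - 101\right) - 31723\right) \left(21310 + 18911\right) = \left(-50 - 31723\right) 40221 = \left(-31773\right) 40221 = -1277941833$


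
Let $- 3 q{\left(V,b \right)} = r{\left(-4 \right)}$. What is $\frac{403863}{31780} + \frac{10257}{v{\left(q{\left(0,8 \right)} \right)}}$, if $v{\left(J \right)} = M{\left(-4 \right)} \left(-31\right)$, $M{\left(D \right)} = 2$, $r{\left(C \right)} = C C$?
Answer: $- \frac{150463977}{985180} \approx -152.73$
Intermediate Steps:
$r{\left(C \right)} = C^{2}$
$q{\left(V,b \right)} = - \frac{16}{3}$ ($q{\left(V,b \right)} = - \frac{\left(-4\right)^{2}}{3} = \left(- \frac{1}{3}\right) 16 = - \frac{16}{3}$)
$v{\left(J \right)} = -62$ ($v{\left(J \right)} = 2 \left(-31\right) = -62$)
$\frac{403863}{31780} + \frac{10257}{v{\left(q{\left(0,8 \right)} \right)}} = \frac{403863}{31780} + \frac{10257}{-62} = 403863 \cdot \frac{1}{31780} + 10257 \left(- \frac{1}{62}\right) = \frac{403863}{31780} - \frac{10257}{62} = - \frac{150463977}{985180}$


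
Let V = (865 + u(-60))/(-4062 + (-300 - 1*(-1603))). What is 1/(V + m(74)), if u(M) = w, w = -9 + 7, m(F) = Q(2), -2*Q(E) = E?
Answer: -2759/3622 ≈ -0.76173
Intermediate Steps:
Q(E) = -E/2
m(F) = -1 (m(F) = -½*2 = -1)
w = -2
u(M) = -2
V = -863/2759 (V = (865 - 2)/(-4062 + (-300 - 1*(-1603))) = 863/(-4062 + (-300 + 1603)) = 863/(-4062 + 1303) = 863/(-2759) = 863*(-1/2759) = -863/2759 ≈ -0.31279)
1/(V + m(74)) = 1/(-863/2759 - 1) = 1/(-3622/2759) = -2759/3622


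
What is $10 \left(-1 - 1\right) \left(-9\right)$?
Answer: $180$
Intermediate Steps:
$10 \left(-1 - 1\right) \left(-9\right) = 10 \left(-2\right) \left(-9\right) = \left(-20\right) \left(-9\right) = 180$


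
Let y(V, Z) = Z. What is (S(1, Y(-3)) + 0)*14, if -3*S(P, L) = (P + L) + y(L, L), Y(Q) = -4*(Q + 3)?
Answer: -14/3 ≈ -4.6667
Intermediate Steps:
Y(Q) = -12 - 4*Q (Y(Q) = -4*(3 + Q) = -12 - 4*Q)
S(P, L) = -2*L/3 - P/3 (S(P, L) = -((P + L) + L)/3 = -((L + P) + L)/3 = -(P + 2*L)/3 = -2*L/3 - P/3)
(S(1, Y(-3)) + 0)*14 = ((-2*(-12 - 4*(-3))/3 - ⅓*1) + 0)*14 = ((-2*(-12 + 12)/3 - ⅓) + 0)*14 = ((-⅔*0 - ⅓) + 0)*14 = ((0 - ⅓) + 0)*14 = (-⅓ + 0)*14 = -⅓*14 = -14/3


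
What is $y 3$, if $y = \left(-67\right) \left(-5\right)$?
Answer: $1005$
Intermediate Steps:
$y = 335$
$y 3 = 335 \cdot 3 = 1005$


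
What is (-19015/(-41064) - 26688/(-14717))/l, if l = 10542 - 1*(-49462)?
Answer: 1375759787/36262750635552 ≈ 3.7939e-5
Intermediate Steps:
l = 60004 (l = 10542 + 49462 = 60004)
(-19015/(-41064) - 26688/(-14717))/l = (-19015/(-41064) - 26688/(-14717))/60004 = (-19015*(-1/41064) - 26688*(-1/14717))*(1/60004) = (19015/41064 + 26688/14717)*(1/60004) = (1375759787/604338888)*(1/60004) = 1375759787/36262750635552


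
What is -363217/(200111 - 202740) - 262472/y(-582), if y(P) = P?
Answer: 450715591/765039 ≈ 589.14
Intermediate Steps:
-363217/(200111 - 202740) - 262472/y(-582) = -363217/(200111 - 202740) - 262472/(-582) = -363217/(-2629) - 262472*(-1/582) = -363217*(-1/2629) + 131236/291 = 363217/2629 + 131236/291 = 450715591/765039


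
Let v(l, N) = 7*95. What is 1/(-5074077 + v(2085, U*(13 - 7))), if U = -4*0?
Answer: -1/5073412 ≈ -1.9711e-7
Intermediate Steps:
U = 0
v(l, N) = 665
1/(-5074077 + v(2085, U*(13 - 7))) = 1/(-5074077 + 665) = 1/(-5073412) = -1/5073412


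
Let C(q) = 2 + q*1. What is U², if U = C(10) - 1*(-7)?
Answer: 361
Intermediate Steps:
C(q) = 2 + q
U = 19 (U = (2 + 10) - 1*(-7) = 12 + 7 = 19)
U² = 19² = 361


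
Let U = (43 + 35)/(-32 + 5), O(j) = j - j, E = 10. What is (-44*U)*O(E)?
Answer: 0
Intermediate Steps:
O(j) = 0
U = -26/9 (U = 78/(-27) = 78*(-1/27) = -26/9 ≈ -2.8889)
(-44*U)*O(E) = -44*(-26/9)*0 = (1144/9)*0 = 0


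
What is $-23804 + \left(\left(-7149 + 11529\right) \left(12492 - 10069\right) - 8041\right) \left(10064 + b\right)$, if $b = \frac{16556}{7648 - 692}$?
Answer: $\frac{185639827643909}{1739} \approx 1.0675 \cdot 10^{11}$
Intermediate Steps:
$b = \frac{4139}{1739}$ ($b = \frac{16556}{6956} = 16556 \cdot \frac{1}{6956} = \frac{4139}{1739} \approx 2.3801$)
$-23804 + \left(\left(-7149 + 11529\right) \left(12492 - 10069\right) - 8041\right) \left(10064 + b\right) = -23804 + \left(\left(-7149 + 11529\right) \left(12492 - 10069\right) - 8041\right) \left(10064 + \frac{4139}{1739}\right) = -23804 + \left(4380 \cdot 2423 - 8041\right) \frac{17505435}{1739} = -23804 + \left(10612740 - 8041\right) \frac{17505435}{1739} = -23804 + 10604699 \cdot \frac{17505435}{1739} = -23804 + \frac{185639869039065}{1739} = \frac{185639827643909}{1739}$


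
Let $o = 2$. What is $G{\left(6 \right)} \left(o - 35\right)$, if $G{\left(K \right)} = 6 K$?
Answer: $-1188$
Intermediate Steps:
$G{\left(6 \right)} \left(o - 35\right) = 6 \cdot 6 \left(2 - 35\right) = 36 \left(-33\right) = -1188$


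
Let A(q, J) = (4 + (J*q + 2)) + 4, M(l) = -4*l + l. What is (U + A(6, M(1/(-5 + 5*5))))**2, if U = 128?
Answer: 1879641/100 ≈ 18796.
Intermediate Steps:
M(l) = -3*l
A(q, J) = 10 + J*q (A(q, J) = (4 + (2 + J*q)) + 4 = (6 + J*q) + 4 = 10 + J*q)
(U + A(6, M(1/(-5 + 5*5))))**2 = (128 + (10 - 3/(-5 + 5*5)*6))**2 = (128 + (10 - 3/(-5 + 25)*6))**2 = (128 + (10 - 3/20*6))**2 = (128 + (10 - 9/10))**2 = (128 + 91/10)**2 = (1371/10)**2 = 1879641/100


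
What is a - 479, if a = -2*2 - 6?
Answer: -489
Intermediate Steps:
a = -10 (a = -4 - 6 = -10)
a - 479 = -10 - 479 = -489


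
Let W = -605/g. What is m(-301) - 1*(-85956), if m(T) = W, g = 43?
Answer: 3695503/43 ≈ 85942.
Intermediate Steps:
W = -605/43 ≈ -14.070
m(T) = -605/43
m(-301) - 1*(-85956) = -605/43 - 1*(-85956) = -605/43 + 85956 = 3695503/43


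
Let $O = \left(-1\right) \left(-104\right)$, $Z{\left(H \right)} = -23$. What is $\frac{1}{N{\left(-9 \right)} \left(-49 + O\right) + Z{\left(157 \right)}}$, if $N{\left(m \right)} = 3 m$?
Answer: $- \frac{1}{1508} \approx -0.00066313$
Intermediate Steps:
$O = 104$
$\frac{1}{N{\left(-9 \right)} \left(-49 + O\right) + Z{\left(157 \right)}} = \frac{1}{3 \left(-9\right) \left(-49 + 104\right) - 23} = \frac{1}{\left(-27\right) 55 - 23} = \frac{1}{-1485 - 23} = \frac{1}{-1508} = - \frac{1}{1508}$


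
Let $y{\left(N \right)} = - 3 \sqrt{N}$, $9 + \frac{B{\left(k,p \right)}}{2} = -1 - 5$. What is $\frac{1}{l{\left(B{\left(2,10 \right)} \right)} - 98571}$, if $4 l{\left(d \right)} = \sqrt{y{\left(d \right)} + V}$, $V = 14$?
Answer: $- \frac{1}{98571 - \frac{\sqrt{14 - 3 i \sqrt{30}}}{4}} \approx -1.0145 \cdot 10^{-5} + 5.0115 \cdot 10^{-11} i$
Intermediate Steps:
$B{\left(k,p \right)} = -30$ ($B{\left(k,p \right)} = -18 + 2 \left(-1 - 5\right) = -18 + 2 \left(-6\right) = -18 - 12 = -30$)
$l{\left(d \right)} = \frac{\sqrt{14 - 3 \sqrt{d}}}{4}$ ($l{\left(d \right)} = \frac{\sqrt{- 3 \sqrt{d} + 14}}{4} = \frac{\sqrt{14 - 3 \sqrt{d}}}{4}$)
$\frac{1}{l{\left(B{\left(2,10 \right)} \right)} - 98571} = \frac{1}{\frac{\sqrt{14 - 3 \sqrt{-30}}}{4} - 98571} = \frac{1}{\frac{\sqrt{14 - 3 i \sqrt{30}}}{4} - 98571} = \frac{1}{-98571 + \frac{\sqrt{14 - 3 i \sqrt{30}}}{4}}$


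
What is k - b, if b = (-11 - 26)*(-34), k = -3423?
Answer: -4681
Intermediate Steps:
b = 1258 (b = -37*(-34) = 1258)
k - b = -3423 - 1*1258 = -3423 - 1258 = -4681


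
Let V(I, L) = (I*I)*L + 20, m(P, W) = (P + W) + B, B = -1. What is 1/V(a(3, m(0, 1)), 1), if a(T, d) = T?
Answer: 1/29 ≈ 0.034483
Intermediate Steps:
m(P, W) = -1 + P + W (m(P, W) = (P + W) - 1 = -1 + P + W)
V(I, L) = 20 + L*I² (V(I, L) = I²*L + 20 = L*I² + 20 = 20 + L*I²)
1/V(a(3, m(0, 1)), 1) = 1/(20 + 1*3²) = 1/(20 + 1*9) = 1/(20 + 9) = 1/29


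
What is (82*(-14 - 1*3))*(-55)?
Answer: 76670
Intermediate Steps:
(82*(-14 - 1*3))*(-55) = (82*(-14 - 3))*(-55) = (82*(-17))*(-55) = -1394*(-55) = 76670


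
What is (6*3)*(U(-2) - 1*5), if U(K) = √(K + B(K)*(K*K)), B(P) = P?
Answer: -90 + 18*I*√10 ≈ -90.0 + 56.921*I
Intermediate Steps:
U(K) = √(K + K³) (U(K) = √(K + K*(K*K)) = √(K + K*K²) = √(K + K³))
(6*3)*(U(-2) - 1*5) = (6*3)*(√(-2 + (-2)³) - 1*5) = 18*(√(-2 - 8) - 5) = 18*(√(-10) - 5) = 18*(I*√10 - 5) = 18*(-5 + I*√10) = -90 + 18*I*√10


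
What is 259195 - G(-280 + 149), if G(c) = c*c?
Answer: 242034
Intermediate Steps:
G(c) = c²
259195 - G(-280 + 149) = 259195 - (-280 + 149)² = 259195 - 1*(-131)² = 259195 - 1*17161 = 259195 - 17161 = 242034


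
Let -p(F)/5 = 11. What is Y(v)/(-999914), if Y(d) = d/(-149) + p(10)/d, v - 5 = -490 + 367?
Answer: -22119/17580487948 ≈ -1.2582e-6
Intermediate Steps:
v = -118 (v = 5 + (-490 + 367) = 5 - 123 = -118)
p(F) = -55 (p(F) = -5*11 = -55)
Y(d) = -55/d - d/149 (Y(d) = d/(-149) - 55/d = d*(-1/149) - 55/d = -d/149 - 55/d = -55/d - d/149)
Y(v)/(-999914) = (-55/(-118) - 1/149*(-118))/(-999914) = (-55*(-1/118) + 118/149)*(-1/999914) = (55/118 + 118/149)*(-1/999914) = (22119/17582)*(-1/999914) = -22119/17580487948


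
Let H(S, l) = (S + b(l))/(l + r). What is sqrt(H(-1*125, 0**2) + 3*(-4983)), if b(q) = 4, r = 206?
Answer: I*sqrt(634400690)/206 ≈ 122.27*I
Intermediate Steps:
H(S, l) = (4 + S)/(206 + l) (H(S, l) = (S + 4)/(l + 206) = (4 + S)/(206 + l))
sqrt(H(-1*125, 0**2) + 3*(-4983)) = sqrt((4 - 1*125)/(206 + 0**2) + 3*(-4983)) = sqrt((4 - 125)/(206 + 0) - 14949) = sqrt(-121/206 - 14949) = sqrt(-3079615/206) = I*sqrt(634400690)/206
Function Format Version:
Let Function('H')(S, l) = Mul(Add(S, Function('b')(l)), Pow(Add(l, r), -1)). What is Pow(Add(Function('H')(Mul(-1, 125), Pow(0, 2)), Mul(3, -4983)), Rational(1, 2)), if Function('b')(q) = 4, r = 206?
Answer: Mul(Rational(1, 206), I, Pow(634400690, Rational(1, 2))) ≈ Mul(122.27, I)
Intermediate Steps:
Function('H')(S, l) = Mul(Pow(Add(206, l), -1), Add(4, S)) (Function('H')(S, l) = Mul(Add(S, 4), Pow(Add(l, 206), -1)) = Mul(Add(4, S), Pow(Add(206, l), -1)) = Mul(Pow(Add(206, l), -1), Add(4, S)))
Pow(Add(Function('H')(Mul(-1, 125), Pow(0, 2)), Mul(3, -4983)), Rational(1, 2)) = Pow(Add(Mul(Pow(Add(206, Pow(0, 2)), -1), Add(4, Mul(-1, 125))), Mul(3, -4983)), Rational(1, 2)) = Pow(Add(Mul(Pow(Add(206, 0), -1), Add(4, -125)), -14949), Rational(1, 2)) = Pow(Add(Mul(Pow(206, -1), -121), -14949), Rational(1, 2)) = Pow(Add(Mul(Rational(1, 206), -121), -14949), Rational(1, 2)) = Pow(Add(Rational(-121, 206), -14949), Rational(1, 2)) = Pow(Rational(-3079615, 206), Rational(1, 2)) = Mul(Rational(1, 206), I, Pow(634400690, Rational(1, 2)))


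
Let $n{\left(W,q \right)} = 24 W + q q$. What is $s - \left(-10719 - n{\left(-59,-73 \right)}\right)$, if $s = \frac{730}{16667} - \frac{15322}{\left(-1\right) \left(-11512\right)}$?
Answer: $\frac{1403601123257}{95935252} \approx 14631.0$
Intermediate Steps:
$s = - \frac{123484007}{95935252}$ ($s = 730 \cdot \frac{1}{16667} - \frac{15322}{11512} = \frac{730}{16667} - \frac{7661}{5756} = - \frac{123484007}{95935252} \approx -1.2872$)
$n{\left(W,q \right)} = q^{2} + 24 W$ ($n{\left(W,q \right)} = 24 W + q^{2} = q^{2} + 24 W$)
$s - \left(-10719 - n{\left(-59,-73 \right)}\right) = - \frac{123484007}{95935252} - \left(-10719 - \left(\left(-73\right)^{2} + 24 \left(-59\right)\right)\right) = - \frac{123484007}{95935252} - \left(-10719 - \left(5329 - 1416\right)\right) = - \frac{123484007}{95935252} - \left(-10719 - 3913\right) = - \frac{123484007}{95935252} - -14632 = - \frac{123484007}{95935252} + 14632 = \frac{1403601123257}{95935252}$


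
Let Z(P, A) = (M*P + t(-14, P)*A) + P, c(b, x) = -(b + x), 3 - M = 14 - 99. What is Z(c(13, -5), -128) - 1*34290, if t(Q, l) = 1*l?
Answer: -33978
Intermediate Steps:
t(Q, l) = l
M = 88 (M = 3 - (14 - 99) = 3 - 1*(-85) = 3 + 85 = 88)
c(b, x) = -b - x
Z(P, A) = 89*P + A*P (Z(P, A) = (88*P + P*A) + P = (88*P + A*P) + P = 89*P + A*P)
Z(c(13, -5), -128) - 1*34290 = (-1*13 - 1*(-5))*(89 - 128) - 1*34290 = (-13 + 5)*(-39) - 34290 = -8*(-39) - 34290 = 312 - 34290 = -33978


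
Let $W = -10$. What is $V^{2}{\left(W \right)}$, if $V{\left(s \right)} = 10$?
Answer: $100$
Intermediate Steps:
$V^{2}{\left(W \right)} = 10^{2} = 100$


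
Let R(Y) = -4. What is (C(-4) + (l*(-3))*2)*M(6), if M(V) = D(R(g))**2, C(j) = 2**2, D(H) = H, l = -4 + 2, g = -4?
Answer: 256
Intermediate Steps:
l = -2
C(j) = 4
M(V) = 16 (M(V) = (-4)**2 = 16)
(C(-4) + (l*(-3))*2)*M(6) = (4 - 2*(-3)*2)*16 = (4 + 6*2)*16 = (4 + 12)*16 = 16*16 = 256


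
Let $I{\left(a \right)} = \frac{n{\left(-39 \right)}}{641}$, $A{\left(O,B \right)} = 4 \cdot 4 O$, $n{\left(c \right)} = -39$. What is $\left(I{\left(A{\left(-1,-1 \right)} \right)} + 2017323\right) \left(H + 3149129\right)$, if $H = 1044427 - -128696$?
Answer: $\frac{5589121367497008}{641} \approx 8.7194 \cdot 10^{12}$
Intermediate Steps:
$A{\left(O,B \right)} = 16 O$
$I{\left(a \right)} = - \frac{39}{641}$
$H = 1173123$ ($H = 1044427 + 128696 = 1173123$)
$\left(I{\left(A{\left(-1,-1 \right)} \right)} + 2017323\right) \left(H + 3149129\right) = \left(- \frac{39}{641} + 2017323\right) \left(1173123 + 3149129\right) = \frac{1293104004}{641} \cdot 4322252 = \frac{5589121367497008}{641}$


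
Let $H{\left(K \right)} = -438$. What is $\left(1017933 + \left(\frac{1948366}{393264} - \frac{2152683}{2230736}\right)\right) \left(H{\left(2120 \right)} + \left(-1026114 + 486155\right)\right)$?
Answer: $- \frac{30161032933795015423457}{54829260144} \approx -5.5009 \cdot 10^{11}$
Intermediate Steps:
$\left(1017933 + \left(\frac{1948366}{393264} - \frac{2152683}{2230736}\right)\right) \left(H{\left(2120 \right)} + \left(-1026114 + 486155\right)\right) = \left(1017933 + \left(\frac{1948366}{393264} - \frac{2152683}{2230736}\right)\right) \left(-438 + \left(-1026114 + 486155\right)\right) = \left(1017933 + \left(1948366 \cdot \frac{1}{393264} - \frac{2152683}{2230736}\right)\right) \left(-438 - 539959\right) = \left(1017933 + \left(\frac{974183}{196632} - \frac{2152683}{2230736}\right)\right) \left(-540397\right) = \left(1017933 + \frac{218732340629}{54829260144}\right) \left(-540397\right) = \frac{55812731998502981}{54829260144} \left(-540397\right) = - \frac{30161032933795015423457}{54829260144}$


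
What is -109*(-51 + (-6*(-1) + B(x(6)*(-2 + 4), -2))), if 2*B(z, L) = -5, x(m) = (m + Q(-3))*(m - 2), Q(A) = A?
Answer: 10355/2 ≈ 5177.5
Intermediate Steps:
x(m) = (-3 + m)*(-2 + m) (x(m) = (m - 3)*(m - 2) = (-3 + m)*(-2 + m))
B(z, L) = -5/2 (B(z, L) = (½)*(-5) = -5/2)
-109*(-51 + (-6*(-1) + B(x(6)*(-2 + 4), -2))) = -109*(-51 + (-6*(-1) - 5/2)) = -109*(-51 + (6 - 5/2)) = -109*(-51 + 7/2) = -109*(-95/2) = 10355/2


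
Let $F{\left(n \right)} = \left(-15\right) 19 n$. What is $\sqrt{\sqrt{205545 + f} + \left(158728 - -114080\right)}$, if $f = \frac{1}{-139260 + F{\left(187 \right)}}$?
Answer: $\frac{\sqrt{1123890998293800 + 64185 \sqrt{846786660356230}}}{64185} \approx 522.74$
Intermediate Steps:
$F{\left(n \right)} = - 285 n$
$f = - \frac{1}{192555}$ ($f = \frac{1}{-139260 - 53295} = \frac{1}{-192555} = - \frac{1}{192555} \approx -5.1933 \cdot 10^{-6}$)
$\sqrt{\sqrt{205545 + f} + \left(158728 - -114080\right)} = \sqrt{\sqrt{205545 - \frac{1}{192555}} + \left(158728 - -114080\right)} = \sqrt{\sqrt{\frac{39578717474}{192555}} + \left(158728 + 114080\right)} = \sqrt{\frac{\sqrt{846786660356230}}{64185} + 272808} = \sqrt{272808 + \frac{\sqrt{846786660356230}}{64185}}$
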